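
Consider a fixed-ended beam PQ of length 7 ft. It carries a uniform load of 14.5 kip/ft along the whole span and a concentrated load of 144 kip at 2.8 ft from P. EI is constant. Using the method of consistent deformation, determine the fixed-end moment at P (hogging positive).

M_P = 204.4 kip·ft

Take the two fixed-end moments M_P, M_Q as redundants; the released structure is the simple span PQ.
End rotations of the released simple span under the applied load (×1/EI):
  at P: UDL 14.5: wL³/(24EI) = 207.2/EI
  at Q: UDL 14.5: wL³/(24EI) = 207.2/EI
  at P: point load 144 at a = 2.8: Pab(L + b)/(6LEI) = 451.6/EI
  at Q: point load 144 at a = 2.8: Pab(L + a)/(6LEI) = 395.1/EI
  θ_P0 = 658.8/EI,  θ_Q0 = 602.4/EI
Flexibility coefficients: a unit moment at one end gives L/(3EI) there and L/(6EI) at the far end, so f₁₁ = f₂₂ = 2.333/EI and f₁₂ = f₂₁ = 1.167/EI.
Compatibility — zero rotation at each built-in end:
  2.333 M_P + 1.167 M_Q = 658.8
  1.167 M_P + 2.333 M_Q = 602.4
Solving the pair gives M_P = 204.4 kip·ft and M_Q = 156 kip·ft (hogging).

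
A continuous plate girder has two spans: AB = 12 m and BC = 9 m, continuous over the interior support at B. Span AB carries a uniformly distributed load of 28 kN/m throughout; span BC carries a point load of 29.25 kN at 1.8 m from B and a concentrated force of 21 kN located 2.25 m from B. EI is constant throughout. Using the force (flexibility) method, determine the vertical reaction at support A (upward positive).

R_A = 141.5 kN

Insert a hinge at B; M_B is the redundant, and each span becomes simply supported.
Discontinuity in slope at B on the released structure — sum the simple-span end rotations:
  span AB: UDL 28: wL³/(24EI) = 2016/EI
  span BC: point load 29.25 at a = 1.8: Pab(L + b)/(6LEI) = 113.7/EI
  span BC: point load 21 at a = 2.25: Pab(L + b)/(6LEI) = 93.02/EI
  relative rotation θ_0 = (2016 + 206.7)/EI = 2223/EI
A unit hogging moment at B produces rotation L₁/(3EI) + L₂/(3EI) = 7/EI.
Compatibility: M_B·(L₁+L₂)/(3EI) = θ_0, giving M_B = 317.5 kN·m (hogging).
Span AB, ΣM about A with M_B applied at B: R_B^{AB}·12 = 2016 + 317.5, so R_B^{AB} = 194.5 kN and R_A = 336 − 194.5 = 141.5 kN.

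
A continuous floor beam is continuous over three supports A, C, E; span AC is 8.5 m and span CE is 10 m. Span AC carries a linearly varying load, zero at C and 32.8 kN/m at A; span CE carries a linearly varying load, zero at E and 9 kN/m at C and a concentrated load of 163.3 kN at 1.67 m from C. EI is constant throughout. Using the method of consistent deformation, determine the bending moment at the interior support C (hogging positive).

M_C = 208.5 kN·m

Insert a hinge at C; M_C is the redundant, and each span becomes simply supported.
Rotations at C on the released spans (each span's end-slope, ×1/EI):
  span AC: triangular load, peak 32.8: 7w₀L³/(360EI) = 391.7/EI
  span CE: triangular load, peak 9: w₀L³/(45EI) = 200/EI
  span CE: point load 163.3 at a = 1.67: Pab(L + b)/(6LEI) = 694/EI
  relative rotation θ_0 = (391.7 + 894)/EI = 1286/EI
A unit hogging moment at C produces rotation L₁/(3EI) + L₂/(3EI) = 6.167/EI.
Slope continuity at C: θ_0 = M_C·6.167/EI, so M_C = 1286/6.167 = 208.5 kN·m (hogging).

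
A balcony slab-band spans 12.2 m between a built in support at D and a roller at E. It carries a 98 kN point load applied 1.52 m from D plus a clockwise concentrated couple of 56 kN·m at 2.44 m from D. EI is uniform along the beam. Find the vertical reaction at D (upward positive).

R_D = 93.33 kN

Choose R_E as the redundant. The primary structure is the cantilever fixed at D.
Primary-structure tip deflection at E by superposition:
  point load 98 at a = 1.52: Pa²(3L − a)/(6EI) = 1324/EI
  clockwise couple 56 at a = 2.44: M₀a(2L − a)/(2EI) = 1500/EI
  δ_0 = 2824/EI
Flexibility coefficient — unit upward force at E: δ_{EE} = L³/(3EI) = 605.3/EI.
The prop prevents deflection at E: R_E = δ_0/δ_{EE} = 2824/605.3 = 4.666 kN.
Vertical equilibrium: R_D = ΣP − R_E = 98 − 4.666 = 93.33 kN.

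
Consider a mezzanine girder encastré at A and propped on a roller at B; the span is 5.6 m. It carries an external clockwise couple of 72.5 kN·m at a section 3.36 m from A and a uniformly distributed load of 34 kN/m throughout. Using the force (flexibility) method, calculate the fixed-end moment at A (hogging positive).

Release the roller at B. Primary structure: cantilever fixed at A.
Free-end deflection of the primary structure under the applied loading (downward +):
  clockwise couple 72.5 at a = 3.36: M₀a(2L − a)/(2EI) = 954.9/EI
  UDL 34: wL⁴/(8EI) = 4180/EI
  δ_0 = 5135/EI
Flexibility coefficient — unit upward force at B: δ_{BB} = L³/(3EI) = 58.54/EI.
The prop prevents deflection at B: R_B = δ_0/δ_{BB} = 5135/58.54 = 87.71 kN.
Moment equilibrium about A: M_A = Σ(load moments about A) − R_B·L = 605.6 − 87.71×5.6 = 114.4 kN·m.

M_A = 114.4 kN·m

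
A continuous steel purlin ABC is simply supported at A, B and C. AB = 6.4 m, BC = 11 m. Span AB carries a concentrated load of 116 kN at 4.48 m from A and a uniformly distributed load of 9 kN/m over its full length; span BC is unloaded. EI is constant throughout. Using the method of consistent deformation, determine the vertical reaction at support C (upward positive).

R_C = -5.972 kN

Take M_B as the redundant. Released structure: two simple spans AB and BC with a hinge at B.
Discontinuity in slope at B on the released structure — sum the simple-span end rotations:
  span AB: point load 116 at a = 4.48: Pab(L + a)/(6LEI) = 282.7/EI
  span AB: UDL 9: wL³/(24EI) = 98.3/EI
  relative rotation θ_0 = (381 + 0)/EI = 381/EI
A unit hogging moment at B produces rotation L₁/(3EI) + L₂/(3EI) = 5.8/EI.
Slope continuity at B: θ_0 = M_B·5.8/EI, so M_B = 381/5.8 = 65.69 kN·m (hogging).
Span BC, ΣM about C: R_B^{BC}·11 = 0 + 65.69, so R_B^{BC} = 5.972 kN and R_C = 0 − 5.972 = -5.972 kN.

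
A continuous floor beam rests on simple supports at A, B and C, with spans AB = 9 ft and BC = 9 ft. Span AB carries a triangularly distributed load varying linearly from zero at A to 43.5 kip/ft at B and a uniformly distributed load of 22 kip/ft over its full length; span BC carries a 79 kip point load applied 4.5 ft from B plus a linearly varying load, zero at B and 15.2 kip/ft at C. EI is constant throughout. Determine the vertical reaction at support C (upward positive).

R_C = 48.28 kip

Insert a hinge at B; M_B is the redundant, and each span becomes simply supported.
Discontinuity in slope at B on the released structure — sum the simple-span end rotations:
  span AB: triangular load, peak 43.5: w₀L³/(45EI) = 704.7/EI
  span AB: UDL 22: wL³/(24EI) = 668.2/EI
  span BC: point load 79 at a = 4.5: Pab(L + b)/(6LEI) = 399.9/EI
  span BC: triangular load, peak 15.2: 7w₀L³/(360EI) = 215.5/EI
  relative rotation θ_0 = (1373 + 615.4)/EI = 1988/EI
A unit hogging moment at B produces rotation L₁/(3EI) + L₂/(3EI) = 6/EI.
Compatibility: M_B·(L₁+L₂)/(3EI) = θ_0, giving M_B = 331.4 kip·ft (hogging).
Span BC, ΣM about C: R_B^{BC}·9 = 560.7 + 331.4, so R_B^{BC} = 99.12 kip and R_C = 147.4 − 99.12 = 48.28 kip.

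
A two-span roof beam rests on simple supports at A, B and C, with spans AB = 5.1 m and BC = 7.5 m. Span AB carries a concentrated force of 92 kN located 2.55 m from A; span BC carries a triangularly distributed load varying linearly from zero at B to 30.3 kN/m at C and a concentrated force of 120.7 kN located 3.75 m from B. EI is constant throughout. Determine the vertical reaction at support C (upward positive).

R_C = 110 kN

Release continuity at B by inserting a hinge; the redundant is the internal moment M_B. The primary structure is two simply-supported spans AB and BC.
Discontinuity in slope at B on the released structure — sum the simple-span end rotations:
  span AB: point load 92 at a = 2.55: Pab(L + a)/(6LEI) = 149.6/EI
  span BC: triangular load, peak 30.3: 7w₀L³/(360EI) = 248.6/EI
  span BC: point load 120.7 at a = 3.75: Pab(L + b)/(6LEI) = 424.3/EI
  relative rotation θ_0 = (149.6 + 672.9)/EI = 822.4/EI
A unit hogging moment at B produces rotation L₁/(3EI) + L₂/(3EI) = 4.2/EI.
Compatibility: M_B·(L₁+L₂)/(3EI) = θ_0, giving M_B = 195.8 kN·m (hogging).
Span BC, ΣM about C: R_B^{BC}·7.5 = 736.7 + 195.8, so R_B^{BC} = 124.3 kN and R_C = 234.3 − 124.3 = 110 kN.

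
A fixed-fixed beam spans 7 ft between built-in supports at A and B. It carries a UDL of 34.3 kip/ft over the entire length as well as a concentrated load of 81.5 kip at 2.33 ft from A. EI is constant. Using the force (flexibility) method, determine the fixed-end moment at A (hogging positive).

Release both end moments; the primary structure is a simply-supported span AB with redundants M_A and M_B.
Simple-span end rotations at A and B under the given loads:
  at A: UDL 34.3: wL³/(24EI) = 490.2/EI
  at B: UDL 34.3: wL³/(24EI) = 490.2/EI
  at A: point load 81.5 at a = 2.33: Pab(L + b)/(6LEI) = 246.4/EI
  at B: point load 81.5 at a = 2.33: Pab(L + a)/(6LEI) = 197/EI
  θ_A0 = 736.6/EI,  θ_B0 = 687.2/EI
Flexibility coefficients: a unit moment at one end gives L/(3EI) there and L/(6EI) at the far end, so f₁₁ = f₂₂ = 2.333/EI and f₁₂ = f₂₁ = 1.167/EI.
Compatibility — zero rotation at each built-in end:
  2.333 M_A + 1.167 M_B = 736.6
  1.167 M_A + 2.333 M_B = 687.2
Solving the pair gives M_A = 224.6 kip·ft and M_B = 182.2 kip·ft (hogging).

M_A = 224.6 kip·ft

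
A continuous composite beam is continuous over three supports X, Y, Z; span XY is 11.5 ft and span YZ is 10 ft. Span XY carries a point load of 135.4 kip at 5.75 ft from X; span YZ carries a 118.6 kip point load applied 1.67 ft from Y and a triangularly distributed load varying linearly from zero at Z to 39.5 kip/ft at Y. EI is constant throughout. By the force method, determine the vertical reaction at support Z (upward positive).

Insert a hinge at Y; M_Y is the redundant, and each span becomes simply supported.
Rotations at Y on the released spans (each span's end-slope, ×1/EI):
  span XY: point load 135.4 at a = 5.75: Pab(L + a)/(6LEI) = 1119/EI
  span YZ: point load 118.6 at a = 1.67: Pab(L + b)/(6LEI) = 504/EI
  span YZ: triangular load, peak 39.5: w₀L³/(45EI) = 877.8/EI
  relative rotation θ_0 = (1119 + 1382)/EI = 2501/EI
A unit hogging moment at Y produces rotation L₁/(3EI) + L₂/(3EI) = 7.167/EI.
Compatibility: M_Y·(L₁+L₂)/(3EI) = θ_0, giving M_Y = 349 kip·ft (hogging).
Span YZ, ΣM about Z: R_Y^{YZ}·10 = 2305 + 349, so R_Y^{YZ} = 265.4 kip and R_Z = 316.1 − 265.4 = 50.74 kip.

R_Z = 50.74 kip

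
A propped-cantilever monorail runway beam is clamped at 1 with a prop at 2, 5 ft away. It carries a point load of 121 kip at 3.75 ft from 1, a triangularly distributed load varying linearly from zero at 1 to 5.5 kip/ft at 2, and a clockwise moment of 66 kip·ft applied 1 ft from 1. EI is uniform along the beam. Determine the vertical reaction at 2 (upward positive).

Choose R_2 as the redundant. The primary structure is the cantilever fixed at 1.
Downward deflection at the released point 2 due to the loads:
  point load 121 at a = 3.75: Pa²(3L − a)/(6EI) = 3190/EI
  triangular load, peak 5.5 at the free end: 11w₀L⁴/(120EI) = 315.1/EI
  clockwise couple 66 at a = 1: M₀a(2L − a)/(2EI) = 297/EI
  δ_0 = 3803/EI
Tip deflection under a unit load at 2: L³/(3EI) = 41.67/EI.
Compatibility at 2: δ_0 − R_2·δ_{22} = 0, so R_2 = 3803/41.67 = 91.26 kip.

R_2 = 91.26 kip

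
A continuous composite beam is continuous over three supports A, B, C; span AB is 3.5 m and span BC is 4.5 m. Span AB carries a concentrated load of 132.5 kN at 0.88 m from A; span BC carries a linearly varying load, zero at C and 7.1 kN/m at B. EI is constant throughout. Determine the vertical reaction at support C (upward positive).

Release continuity at B by inserting a hinge; the redundant is the internal moment M_B. The primary structure is two simply-supported spans AB and BC.
Discontinuity in slope at B on the released structure — sum the simple-span end rotations:
  span AB: point load 132.5 at a = 0.88: Pab(L + a)/(6LEI) = 63.72/EI
  span BC: triangular load, peak 7.1: w₀L³/(45EI) = 14.38/EI
  relative rotation θ_0 = (63.72 + 14.38)/EI = 78.09/EI
A unit hogging moment at B produces rotation L₁/(3EI) + L₂/(3EI) = 2.667/EI.
Compatibility: M_B·(L₁+L₂)/(3EI) = θ_0, giving M_B = 29.29 kN·m (hogging).
Span BC, ΣM about C: R_B^{BC}·4.5 = 47.92 + 29.29, so R_B^{BC} = 17.16 kN and R_C = 15.97 − 17.16 = -1.183 kN.

R_C = -1.183 kN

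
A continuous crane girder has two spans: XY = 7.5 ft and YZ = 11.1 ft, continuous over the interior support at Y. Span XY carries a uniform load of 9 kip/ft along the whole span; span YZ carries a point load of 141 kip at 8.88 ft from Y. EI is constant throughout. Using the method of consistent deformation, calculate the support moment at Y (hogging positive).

M_Y = 115.2 kip·ft

Insert a hinge at Y; M_Y is the redundant, and each span becomes simply supported.
End slopes at the hinge Y, treating each span as simply supported:
  span XY: UDL 9: wL³/(24EI) = 158.2/EI
  span YZ: point load 141 at a = 8.88: Pab(L + b)/(6LEI) = 555.9/EI
  relative rotation θ_0 = (158.2 + 555.9)/EI = 714.1/EI
A unit hogging moment at Y produces rotation L₁/(3EI) + L₂/(3EI) = 6.2/EI.
Slope continuity at Y: θ_0 = M_Y·6.2/EI, so M_Y = 714.1/6.2 = 115.2 kip·ft (hogging).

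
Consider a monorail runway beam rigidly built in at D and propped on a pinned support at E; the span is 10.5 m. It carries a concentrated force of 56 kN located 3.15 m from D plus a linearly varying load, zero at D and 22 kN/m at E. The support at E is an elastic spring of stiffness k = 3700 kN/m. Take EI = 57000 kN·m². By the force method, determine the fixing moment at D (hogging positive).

Choose R_E as the redundant. The primary structure is the cantilever fixed at D.
Downward deflection at the released point E due to the loads:
  point load 56 at a = 3.15: Pa²(3L − a)/(6EI) = 2625/EI
  triangular load, peak 22 at the free end: 11w₀L⁴/(120EI) = 24513/EI
  δ_0 = 27138/EI
Tip deflection under a unit load at E: L³/(3EI) = 385.9/EI.
With EI = 57000 kN·m²: δ_0 = 0.47611 m and δ_{EE} = 0.00677 m/kN.
Compatibility — the spring shortens by R_E/k under the reaction it provides: δ_0 − R_E·δ_{EE} = R_E/k. With 1/k = 0.00027 m/kN, R_E = δ_0 / (δ_{EE} + 1/k) = 0.47611 / (0.00677 + 0.00027) = 67.63 kN.
Moment equilibrium about D: M_D = Σ(load moments about D) − R_E·L = 984.9 − 67.63×10.5 = 274.8 kN·m.

M_D = 274.8 kN·m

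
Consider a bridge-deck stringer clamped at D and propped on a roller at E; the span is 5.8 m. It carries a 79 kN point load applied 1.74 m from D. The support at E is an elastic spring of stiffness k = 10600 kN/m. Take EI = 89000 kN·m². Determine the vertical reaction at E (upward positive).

Choose R_E as the redundant. The primary structure is the cantilever fixed at D.
Downward deflection at the released point E due to the loads:
  point load 79 at a = 1.74: Pa²(3L − a)/(6EI) = 624.3/EI
Flexibility coefficient — unit upward force at E: δ_{EE} = L³/(3EI) = 65.04/EI.
With EI = 89000 kN·m²: δ_0 = 0.007014 m and δ_{EE} = 0.000731 m/kN.
Compatibility — the spring shortens by R_E/k under the reaction it provides: δ_0 − R_E·δ_{EE} = R_E/k. With 1/k = 0.000094 m/kN, R_E = δ_0 / (δ_{EE} + 1/k) = 0.007014 / (0.000731 + 0.000094) = 8.501 kN.

R_E = 8.501 kN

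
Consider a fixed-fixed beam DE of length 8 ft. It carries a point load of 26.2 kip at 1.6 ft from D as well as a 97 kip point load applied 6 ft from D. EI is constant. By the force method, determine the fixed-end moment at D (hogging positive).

Take the two fixed-end moments M_D, M_E as redundants; the released structure is the simple span DE.
End rotations of the released simple span under the applied load (×1/EI):
  at D: point load 26.2 at a = 1.6: Pab(L + b)/(6LEI) = 80.49/EI
  at E: point load 26.2 at a = 1.6: Pab(L + a)/(6LEI) = 53.66/EI
  at D: point load 97 at a = 6: Pab(L + b)/(6LEI) = 242.5/EI
  at E: point load 97 at a = 6: Pab(L + a)/(6LEI) = 339.5/EI
  θ_D0 = 323/EI,  θ_E0 = 393.2/EI
Flexibility coefficients: a unit moment at one end gives L/(3EI) there and L/(6EI) at the far end, so f₁₁ = f₂₂ = 2.667/EI and f₁₂ = f₂₁ = 1.333/EI.
Compatibility — zero rotation at each built-in end:
  2.667 M_D + 1.333 M_E = 323
  1.333 M_D + 2.667 M_E = 393.2
Solving the pair gives M_D = 63.2 kip·ft and M_E = 115.8 kip·ft (hogging).

M_D = 63.2 kip·ft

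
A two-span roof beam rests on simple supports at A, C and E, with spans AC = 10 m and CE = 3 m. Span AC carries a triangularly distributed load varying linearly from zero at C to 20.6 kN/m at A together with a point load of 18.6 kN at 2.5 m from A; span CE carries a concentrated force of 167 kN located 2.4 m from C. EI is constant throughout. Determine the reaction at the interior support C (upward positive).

Release continuity at C by inserting a hinge; the redundant is the internal moment M_C. The primary structure is two simply-supported spans AC and CE.
Rotations at C on the released spans (each span's end-slope, ×1/EI):
  span AC: triangular load, peak 20.6: 7w₀L³/(360EI) = 400.6/EI
  span AC: point load 18.6 at a = 2.5: Pab(L + a)/(6LEI) = 72.66/EI
  span CE: point load 167 at a = 2.4: Pab(L + b)/(6LEI) = 48.1/EI
  relative rotation θ_0 = (473.2 + 48.1)/EI = 521.3/EI
A unit hogging moment at C produces rotation L₁/(3EI) + L₂/(3EI) = 4.333/EI.
Compatibility: M_C·(L₁+L₂)/(3EI) = θ_0, giving M_C = 120.3 kN·m (hogging).
Span AC, ΣM about A with M_C applied at C: R_C^{AC}·10 = 389.8 + 120.3, so R_C^{AC} = 51.01 kN and R_A = 121.6 − 51.01 = 70.59 kN.
Span CE, ΣM about E: R_C^{CE}·3 = 100.2 + 120.3, so R_C^{CE} = 73.5 kN and R_E = 167 − 73.5 = 93.5 kN.
R_C = 51.01 + 73.5 = 124.5 kN.

R_C = 124.5 kN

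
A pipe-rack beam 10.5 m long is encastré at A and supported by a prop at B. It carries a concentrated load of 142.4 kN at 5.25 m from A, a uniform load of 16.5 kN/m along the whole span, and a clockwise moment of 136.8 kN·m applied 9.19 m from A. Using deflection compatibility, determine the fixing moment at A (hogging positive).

M_A = 442.5 kN·m

Release the roller at B. Primary structure: cantilever fixed at A.
Free-end deflection of the primary structure under the applied loading (downward +):
  point load 142.4 at a = 5.25: Pa²(3L − a)/(6EI) = 17171/EI
  UDL 16.5: wL⁴/(8EI) = 25070/EI
  clockwise couple 136.8 at a = 9.19: M₀a(2L − a)/(2EI) = 7424/EI
  δ_0 = 49665/EI
Tip deflection under a unit load at B: L³/(3EI) = 385.9/EI.
The prop prevents deflection at B: R_B = δ_0/δ_{BB} = 49665/385.9 = 128.7 kN.
Moment equilibrium about A: M_A = Σ(load moments about A) − R_B·L = 1794 − 128.7×10.5 = 442.5 kN·m.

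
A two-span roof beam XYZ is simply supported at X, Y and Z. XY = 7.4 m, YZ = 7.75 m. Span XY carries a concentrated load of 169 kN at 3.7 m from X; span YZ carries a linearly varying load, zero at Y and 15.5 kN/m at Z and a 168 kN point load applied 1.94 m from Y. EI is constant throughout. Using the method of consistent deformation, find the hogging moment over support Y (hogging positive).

Insert a hinge at Y; M_Y is the redundant, and each span becomes simply supported.
End slopes at the hinge Y, treating each span as simply supported:
  span XY: point load 169 at a = 3.7: Pab(L + a)/(6LEI) = 578.4/EI
  span YZ: triangular load, peak 15.5: 7w₀L³/(360EI) = 140.3/EI
  span YZ: point load 168 at a = 1.94: Pab(L + b)/(6LEI) = 552.2/EI
  relative rotation θ_0 = (578.4 + 692.5)/EI = 1271/EI
A unit hogging moment at Y produces rotation L₁/(3EI) + L₂/(3EI) = 5.05/EI.
Compatibility: M_Y·(L₁+L₂)/(3EI) = θ_0, giving M_Y = 251.7 kN·m (hogging).

M_Y = 251.7 kN·m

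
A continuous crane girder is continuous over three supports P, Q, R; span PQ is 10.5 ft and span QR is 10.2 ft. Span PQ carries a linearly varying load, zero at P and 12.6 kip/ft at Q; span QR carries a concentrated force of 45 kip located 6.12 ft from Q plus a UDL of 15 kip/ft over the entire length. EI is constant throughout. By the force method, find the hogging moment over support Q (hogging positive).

Insert a hinge at Q; M_Q is the redundant, and each span becomes simply supported.
Rotations at Q on the released spans (each span's end-slope, ×1/EI):
  span PQ: triangular load, peak 12.6: w₀L³/(45EI) = 324.1/EI
  span QR: point load 45 at a = 6.12: Pab(L + b)/(6LEI) = 262.2/EI
  span QR: UDL 15: wL³/(24EI) = 663.3/EI
  relative rotation θ_0 = (324.1 + 925.4)/EI = 1250/EI
A unit hogging moment at Q produces rotation L₁/(3EI) + L₂/(3EI) = 6.9/EI.
Slope continuity at Q: θ_0 = M_Q·6.9/EI, so M_Q = 1250/6.9 = 181.1 kip·ft (hogging).

M_Q = 181.1 kip·ft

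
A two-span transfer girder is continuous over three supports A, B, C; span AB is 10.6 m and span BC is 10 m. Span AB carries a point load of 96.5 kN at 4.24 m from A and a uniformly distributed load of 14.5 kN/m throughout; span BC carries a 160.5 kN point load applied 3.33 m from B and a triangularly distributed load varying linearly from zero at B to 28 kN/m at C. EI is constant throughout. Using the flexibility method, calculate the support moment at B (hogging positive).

Insert a hinge at B; M_B is the redundant, and each span becomes simply supported.
Discontinuity in slope at B on the released structure — sum the simple-span end rotations:
  span AB: point load 96.5 at a = 4.24: Pab(L + a)/(6LEI) = 607.2/EI
  span AB: UDL 14.5: wL³/(24EI) = 719.6/EI
  span BC: point load 160.5 at a = 3.33: Pab(L + b)/(6LEI) = 990.4/EI
  span BC: triangular load, peak 28: 7w₀L³/(360EI) = 544.4/EI
  relative rotation θ_0 = (1327 + 1535)/EI = 2862/EI
A unit hogging moment at B produces rotation L₁/(3EI) + L₂/(3EI) = 6.867/EI.
Slope continuity at B: θ_0 = M_B·6.867/EI, so M_B = 2862/6.867 = 416.7 kN·m (hogging).

M_B = 416.7 kN·m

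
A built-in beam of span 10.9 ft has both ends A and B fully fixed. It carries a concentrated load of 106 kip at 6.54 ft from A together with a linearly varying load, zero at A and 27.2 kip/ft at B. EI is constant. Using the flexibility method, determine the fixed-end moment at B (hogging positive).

Release both end moments; the primary structure is a simply-supported span AB with redundants M_A and M_B.
Simple-span end rotations at A and B under the given loads:
  at A: point load 106 at a = 6.54: Pab(L + b)/(6LEI) = 705.3/EI
  at B: point load 106 at a = 6.54: Pab(L + a)/(6LEI) = 806/EI
  at A: triangular load, peak 27.2: 7w₀L³/(360EI) = 684.9/EI
  at B: triangular load, peak 27.2: w₀L³/(45EI) = 782.8/EI
  θ_A0 = 1390/EI,  θ_B0 = 1589/EI
Flexibility coefficients: a unit moment at one end gives L/(3EI) there and L/(6EI) at the far end, so f₁₁ = f₂₂ = 3.633/EI and f₁₂ = f₂₁ = 1.817/EI.
Compatibility — zero rotation at each built-in end:
  3.633 M_A + 1.817 M_B = 1390
  1.817 M_A + 3.633 M_B = 1589
Solving the pair gives M_A = 218.6 kip·ft and M_B = 328 kip·ft (hogging).

M_B = 328 kip·ft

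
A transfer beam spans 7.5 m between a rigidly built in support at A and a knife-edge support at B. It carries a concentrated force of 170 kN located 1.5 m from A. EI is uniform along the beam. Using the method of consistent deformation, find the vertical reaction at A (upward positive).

Release the roller at B. Primary structure: cantilever fixed at A.
Deflection at B on the released cantilever, summing each load's contribution:
  point load 170 at a = 1.5: Pa²(3L − a)/(6EI) = 1339/EI
Flexibility coefficient — unit upward force at B: δ_{BB} = L³/(3EI) = 140.6/EI.
The prop prevents deflection at B: R_B = δ_0/δ_{BB} = 1339/140.6 = 9.52 kN.
Vertical equilibrium: R_A = ΣP − R_B = 170 − 9.52 = 160.5 kN.

R_A = 160.5 kN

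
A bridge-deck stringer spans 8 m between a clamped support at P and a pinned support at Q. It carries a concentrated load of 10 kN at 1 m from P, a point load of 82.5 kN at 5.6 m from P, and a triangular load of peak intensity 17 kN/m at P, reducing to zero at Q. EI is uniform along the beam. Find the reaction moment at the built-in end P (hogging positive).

Release the roller at Q. Primary structure: cantilever fixed at P.
Free-end deflection of the primary structure under the applied loading (downward +):
  point load 10 at a = 1: Pa²(3L − a)/(6EI) = 38.33/EI
  point load 82.5 at a = 5.6: Pa²(3L − a)/(6EI) = 7934/EI
  triangular load, peak 17 at the fixed end: w₀L⁴/(30EI) = 2321/EI
  δ_0 = 10293/EI
Flexibility coefficient — unit upward force at Q: δ_{QQ} = L³/(3EI) = 170.7/EI.
The prop prevents deflection at Q: R_Q = δ_0/δ_{QQ} = 10293/170.7 = 60.31 kN.
Moment equilibrium about P: M_P = Σ(load moments about P) − R_Q·L = 653.3 − 60.31×8 = 170.8 kN·m.

M_P = 170.8 kN·m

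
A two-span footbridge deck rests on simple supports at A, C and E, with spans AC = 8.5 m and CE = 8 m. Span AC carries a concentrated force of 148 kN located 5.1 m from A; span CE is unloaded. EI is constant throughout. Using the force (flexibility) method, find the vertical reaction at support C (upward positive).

R_C = 119 kN

Insert a hinge at C; M_C is the redundant, and each span becomes simply supported.
Discontinuity in slope at C on the released structure — sum the simple-span end rotations:
  span AC: point load 148 at a = 5.1: Pab(L + a)/(6LEI) = 684.4/EI
  relative rotation θ_0 = (684.4 + 0)/EI = 684.4/EI
A unit hogging moment at C produces rotation L₁/(3EI) + L₂/(3EI) = 5.5/EI.
Compatibility: M_C·(L₁+L₂)/(3EI) = θ_0, giving M_C = 124.4 kN·m (hogging).
Span AC, ΣM about A with M_C applied at C: R_C^{AC}·8.5 = 754.8 + 124.4, so R_C^{AC} = 103.4 kN and R_A = 148 − 103.4 = 44.56 kN.
Span CE, ΣM about E: R_C^{CE}·8 = 0 + 124.4, so R_C^{CE} = 15.55 kN and R_E = 0 − 15.55 = -15.55 kN.
R_C = 103.4 + 15.55 = 119 kN.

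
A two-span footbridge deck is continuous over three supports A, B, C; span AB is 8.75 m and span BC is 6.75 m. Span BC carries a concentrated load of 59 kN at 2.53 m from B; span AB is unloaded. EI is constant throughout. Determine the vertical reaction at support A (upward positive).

R_A = -3.774 kN

Release continuity at B by inserting a hinge; the redundant is the internal moment M_B. The primary structure is two simply-supported spans AB and BC.
End slopes at the hinge B, treating each span as simply supported:
  span BC: point load 59 at a = 2.53: Pab(L + b)/(6LEI) = 170.6/EI
  relative rotation θ_0 = (0 + 170.6)/EI = 170.6/EI
A unit hogging moment at B produces rotation L₁/(3EI) + L₂/(3EI) = 5.167/EI.
Compatibility: M_B·(L₁+L₂)/(3EI) = θ_0, giving M_B = 33.02 kN·m (hogging).
Span AB, ΣM about A with M_B applied at B: R_B^{AB}·8.75 = 0 + 33.02, so R_B^{AB} = 3.774 kN and R_A = 0 − 3.774 = -3.774 kN.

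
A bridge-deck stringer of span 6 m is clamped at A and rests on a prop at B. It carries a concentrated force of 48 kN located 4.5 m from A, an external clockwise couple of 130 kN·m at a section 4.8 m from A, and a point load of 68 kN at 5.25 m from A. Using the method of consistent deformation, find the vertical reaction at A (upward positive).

Release the roller at B. Primary structure: cantilever fixed at A.
Free-end deflection of the primary structure under the applied loading (downward +):
  point load 48 at a = 4.5: Pa²(3L − a)/(6EI) = 2187/EI
  clockwise couple 130 at a = 4.8: M₀a(2L − a)/(2EI) = 2246/EI
  point load 68 at a = 5.25: Pa²(3L − a)/(6EI) = 3983/EI
  δ_0 = 8416/EI
Flexibility coefficient — unit upward force at B: δ_{BB} = L³/(3EI) = 72/EI.
Compatibility at B: δ_0 − R_B·δ_{BB} = 0, so R_B = 8416/72 = 116.9 kN.
Vertical equilibrium: R_A = ΣP − R_B = 116 − 116.9 = -0.8914 kN.

R_A = -0.8914 kN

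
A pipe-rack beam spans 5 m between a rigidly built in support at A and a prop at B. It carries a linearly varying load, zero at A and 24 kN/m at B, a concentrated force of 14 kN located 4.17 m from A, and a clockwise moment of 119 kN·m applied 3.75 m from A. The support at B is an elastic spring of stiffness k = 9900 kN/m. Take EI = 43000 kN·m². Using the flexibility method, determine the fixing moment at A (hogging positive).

M_A = 28.66 kN·m

Release the roller at B. Primary structure: cantilever fixed at A.
Downward deflection at the released point B due to the loads:
  triangular load, peak 24 at the free end: 11w₀L⁴/(120EI) = 1375/EI
  point load 14 at a = 4.17: Pa²(3L − a)/(6EI) = 439.4/EI
  clockwise couple 119 at a = 3.75: M₀a(2L − a)/(2EI) = 1395/EI
  δ_0 = 3209/EI
Tip deflection under a unit load at B: L³/(3EI) = 41.67/EI.
With EI = 43000 kN·m²: δ_0 = 0.074627 m and δ_{BB} = 0.000969 m/kN.
Compatibility — the spring shortens by R_B/k under the reaction it provides: δ_0 − R_B·δ_{BB} = R_B/k. With 1/k = 0.000101 m/kN, R_B = δ_0 / (δ_{BB} + 1/k) = 0.074627 / (0.000969 + 0.000101) = 69.74 kN.
Moment equilibrium about A: M_A = Σ(load moments about A) − R_B·L = 377.4 − 69.74×5 = 28.66 kN·m.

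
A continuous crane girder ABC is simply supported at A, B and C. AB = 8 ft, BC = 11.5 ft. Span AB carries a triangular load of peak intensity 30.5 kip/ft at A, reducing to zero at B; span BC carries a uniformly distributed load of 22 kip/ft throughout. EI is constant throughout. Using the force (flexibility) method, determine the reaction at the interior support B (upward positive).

R_B = 222.5 kip

Take M_B as the redundant. Released structure: two simple spans AB and BC with a hinge at B.
Discontinuity in slope at B on the released structure — sum the simple-span end rotations:
  span AB: triangular load, peak 30.5: 7w₀L³/(360EI) = 303.6/EI
  span BC: UDL 22: wL³/(24EI) = 1394/EI
  relative rotation θ_0 = (303.6 + 1394)/EI = 1698/EI
A unit hogging moment at B produces rotation L₁/(3EI) + L₂/(3EI) = 6.5/EI.
Compatibility: M_B·(L₁+L₂)/(3EI) = θ_0, giving M_B = 261.2 kip·ft (hogging).
Span AB, ΣM about A with M_B applied at B: R_B^{AB}·8 = 325.3 + 261.2, so R_B^{AB} = 73.32 kip and R_A = 122 − 73.32 = 48.68 kip.
Span BC, ΣM about C: R_B^{BC}·11.5 = 1455 + 261.2, so R_B^{BC} = 149.2 kip and R_C = 253 − 149.2 = 103.8 kip.
R_B = 73.32 + 149.2 = 222.5 kip.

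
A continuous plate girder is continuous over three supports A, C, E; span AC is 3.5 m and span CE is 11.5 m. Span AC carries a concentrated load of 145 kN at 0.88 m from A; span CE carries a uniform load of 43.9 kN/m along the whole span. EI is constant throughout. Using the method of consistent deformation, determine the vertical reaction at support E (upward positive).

R_E = 202.8 kN

Release continuity at C by inserting a hinge; the redundant is the internal moment M_C. The primary structure is two simply-supported spans AC and CE.
End slopes at the hinge C, treating each span as simply supported:
  span AC: point load 145 at a = 0.88: Pab(L + a)/(6LEI) = 69.73/EI
  span CE: UDL 43.9: wL³/(24EI) = 2782/EI
  relative rotation θ_0 = (69.73 + 2782)/EI = 2852/EI
A unit hogging moment at C produces rotation L₁/(3EI) + L₂/(3EI) = 5/EI.
Slope continuity at C: θ_0 = M_C·5/EI, so M_C = 2852/5 = 570.3 kN·m (hogging).
Span CE, ΣM about E: R_C^{CE}·11.5 = 2903 + 570.3, so R_C^{CE} = 302 kN and R_E = 504.9 − 302 = 202.8 kN.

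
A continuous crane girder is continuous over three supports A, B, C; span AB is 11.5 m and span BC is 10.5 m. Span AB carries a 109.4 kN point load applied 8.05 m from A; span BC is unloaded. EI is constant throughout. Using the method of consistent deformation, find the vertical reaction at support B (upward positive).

Insert a hinge at B; M_B is the redundant, and each span becomes simply supported.
End slopes at the hinge B, treating each span as simply supported:
  span AB: point load 109.4 at a = 8.05: Pab(L + a)/(6LEI) = 860.9/EI
  relative rotation θ_0 = (860.9 + 0)/EI = 860.9/EI
A unit hogging moment at B produces rotation L₁/(3EI) + L₂/(3EI) = 7.333/EI.
Slope continuity at B: θ_0 = M_B·7.333/EI, so M_B = 860.9/7.333 = 117.4 kN·m (hogging).
Span AB, ΣM about A with M_B applied at B: R_B^{AB}·11.5 = 880.7 + 117.4, so R_B^{AB} = 86.79 kN and R_A = 109.4 − 86.79 = 22.61 kN.
Span BC, ΣM about C: R_B^{BC}·10.5 = 0 + 117.4, so R_B^{BC} = 11.18 kN and R_C = 0 − 11.18 = -11.18 kN.
R_B = 86.79 + 11.18 = 97.97 kN.

R_B = 97.97 kN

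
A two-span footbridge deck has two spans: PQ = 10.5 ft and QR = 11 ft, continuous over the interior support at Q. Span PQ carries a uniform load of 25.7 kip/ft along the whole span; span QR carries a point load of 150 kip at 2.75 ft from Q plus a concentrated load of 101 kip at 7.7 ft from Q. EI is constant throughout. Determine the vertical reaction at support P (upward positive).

R_P = 97.87 kip

Release continuity at Q by inserting a hinge; the redundant is the internal moment M_Q. The primary structure is two simply-supported spans PQ and QR.
Discontinuity in slope at Q on the released structure — sum the simple-span end rotations:
  span PQ: UDL 25.7: wL³/(24EI) = 1240/EI
  span QR: point load 150 at a = 2.75: Pab(L + b)/(6LEI) = 992.6/EI
  span QR: point load 101 at a = 7.7: Pab(L + b)/(6LEI) = 556.1/EI
  relative rotation θ_0 = (1240 + 1549)/EI = 2788/EI
A unit hogging moment at Q produces rotation L₁/(3EI) + L₂/(3EI) = 7.167/EI.
Slope continuity at Q: θ_0 = M_Q·7.167/EI, so M_Q = 2788/7.167 = 389.1 kip·ft (hogging).
Span PQ, ΣM about P with M_Q applied at Q: R_Q^{PQ}·10.5 = 1417 + 389.1, so R_Q^{PQ} = 172 kip and R_P = 269.9 − 172 = 97.87 kip.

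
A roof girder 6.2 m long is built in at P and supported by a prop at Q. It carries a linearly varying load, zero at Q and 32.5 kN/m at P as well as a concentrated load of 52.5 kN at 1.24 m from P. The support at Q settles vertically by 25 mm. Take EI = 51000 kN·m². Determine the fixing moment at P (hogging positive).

M_P = 229.7 kN·m

Choose R_Q as the redundant. The primary structure is the cantilever fixed at P.
Deflection at Q on the released cantilever, summing each load's contribution:
  triangular load, peak 32.5 at the fixed end: w₀L⁴/(30EI) = 1601/EI
  point load 52.5 at a = 1.24: Pa²(3L − a)/(6EI) = 233.6/EI
  δ_0 = 1834/EI
Tip deflection under a unit load at Q: L³/(3EI) = 79.44/EI.
With EI = 51000 kN·m²: δ_0 = 0.035967 m and δ_{QQ} = 0.001558 m/kN.
Compatibility — the beam at Q must follow the support down by 0.025 m: δ_0 − R_Q·δ_{QQ} = 0.025, so R_Q = (0.035967 − 0.025)/0.001558 = 7.041 kN.
Moment equilibrium about P: M_P = Σ(load moments about P) − R_Q·L = 273.3 − 7.041×6.2 = 229.7 kN·m.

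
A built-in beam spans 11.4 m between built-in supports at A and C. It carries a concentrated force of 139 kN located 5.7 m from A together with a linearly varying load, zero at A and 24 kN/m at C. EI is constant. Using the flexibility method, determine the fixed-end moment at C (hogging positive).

Release both end moments; the primary structure is a simply-supported span AC with redundants M_A and M_C.
End rotations of the released simple span under the applied load (×1/EI):
  at A: point load 139 at a = 5.7: Pab(L + b)/(6LEI) = 1129/EI
  at C: point load 139 at a = 5.7: Pab(L + a)/(6LEI) = 1129/EI
  at A: triangular load, peak 24: 7w₀L³/(360EI) = 691.4/EI
  at C: triangular load, peak 24: w₀L³/(45EI) = 790.2/EI
  θ_A0 = 1820/EI,  θ_C0 = 1919/EI
Flexibility coefficients: a unit moment at one end gives L/(3EI) there and L/(6EI) at the far end, so f₁₁ = f₂₂ = 3.8/EI and f₁₂ = f₂₁ = 1.9/EI.
Compatibility — zero rotation at each built-in end:
  3.8 M_A + 1.9 M_C = 1820
  1.9 M_A + 3.8 M_C = 1919
Solving the pair gives M_A = 302 kN·m and M_C = 354 kN·m (hogging).

M_C = 354 kN·m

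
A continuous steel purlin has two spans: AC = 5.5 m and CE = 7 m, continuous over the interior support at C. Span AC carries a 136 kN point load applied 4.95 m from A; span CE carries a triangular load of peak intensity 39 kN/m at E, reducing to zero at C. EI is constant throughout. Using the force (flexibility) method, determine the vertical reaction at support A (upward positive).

R_A = -2.867 kN

Take M_C as the redundant. Released structure: two simple spans AC and CE with a hinge at C.
Discontinuity in slope at C on the released structure — sum the simple-span end rotations:
  span AC: point load 136 at a = 4.95: Pab(L + a)/(6LEI) = 117.2/EI
  span CE: triangular load, peak 39: 7w₀L³/(360EI) = 260.1/EI
  relative rotation θ_0 = (117.2 + 260.1)/EI = 377.4/EI
A unit hogging moment at C produces rotation L₁/(3EI) + L₂/(3EI) = 4.167/EI.
Compatibility: M_C·(L₁+L₂)/(3EI) = θ_0, giving M_C = 90.57 kN·m (hogging).
Span AC, ΣM about A with M_C applied at C: R_C^{AC}·5.5 = 673.2 + 90.57, so R_C^{AC} = 138.9 kN and R_A = 136 − 138.9 = -2.867 kN.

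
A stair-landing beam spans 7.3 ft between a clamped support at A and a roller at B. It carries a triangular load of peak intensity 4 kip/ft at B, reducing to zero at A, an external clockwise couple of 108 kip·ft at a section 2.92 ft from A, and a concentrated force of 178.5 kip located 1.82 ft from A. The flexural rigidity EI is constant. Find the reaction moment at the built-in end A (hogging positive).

Remove the prop at B; the released (primary) structure is a cantilever built in at A.
Deflection at B on the released cantilever, summing each load's contribution:
  triangular load, peak 4 at the free end: 11w₀L⁴/(120EI) = 1041/EI
  clockwise couple 108 at a = 2.92: M₀a(2L − a)/(2EI) = 1842/EI
  point load 178.5 at a = 1.82: Pa²(3L − a)/(6EI) = 1979/EI
  δ_0 = 4862/EI
Tip deflection under a unit load at B: L³/(3EI) = 129.7/EI.
Compatibility at B: δ_0 − R_B·δ_{BB} = 0, so R_B = 4862/129.7 = 37.49 kip.
Moment equilibrium about A: M_A = Σ(load moments about A) − R_B·L = 503.9 − 37.49×7.3 = 230.2 kip·ft.

M_A = 230.2 kip·ft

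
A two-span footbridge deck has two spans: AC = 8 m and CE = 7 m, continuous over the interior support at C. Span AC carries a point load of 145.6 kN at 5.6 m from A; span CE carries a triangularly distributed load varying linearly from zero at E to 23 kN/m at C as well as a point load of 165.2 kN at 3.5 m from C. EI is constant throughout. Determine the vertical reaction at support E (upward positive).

R_E = 74.13 kN

Insert a hinge at C; M_C is the redundant, and each span becomes simply supported.
Rotations at C on the released spans (each span's end-slope, ×1/EI):
  span AC: point load 145.6 at a = 5.6: Pab(L + a)/(6LEI) = 554.4/EI
  span CE: triangular load, peak 23: w₀L³/(45EI) = 175.3/EI
  span CE: point load 165.2 at a = 3.5: Pab(L + b)/(6LEI) = 505.9/EI
  relative rotation θ_0 = (554.4 + 681.2)/EI = 1236/EI
A unit hogging moment at C produces rotation L₁/(3EI) + L₂/(3EI) = 5/EI.
Slope continuity at C: θ_0 = M_C·5/EI, so M_C = 1236/5 = 247.1 kN·m (hogging).
Span CE, ΣM about E: R_C^{CE}·7 = 953.9 + 247.1, so R_C^{CE} = 171.6 kN and R_E = 245.7 − 171.6 = 74.13 kN.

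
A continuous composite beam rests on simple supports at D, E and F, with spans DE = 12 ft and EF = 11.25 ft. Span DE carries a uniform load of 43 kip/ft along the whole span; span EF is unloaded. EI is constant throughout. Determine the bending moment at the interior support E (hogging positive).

M_E = 399.5 kip·ft

Take M_E as the redundant. Released structure: two simple spans DE and EF with a hinge at E.
End slopes at the hinge E, treating each span as simply supported:
  span DE: UDL 43: wL³/(24EI) = 3096/EI
  relative rotation θ_0 = (3096 + 0)/EI = 3096/EI
A unit hogging moment at E produces rotation L₁/(3EI) + L₂/(3EI) = 7.75/EI.
Compatibility: M_E·(L₁+L₂)/(3EI) = θ_0, giving M_E = 399.5 kip·ft (hogging).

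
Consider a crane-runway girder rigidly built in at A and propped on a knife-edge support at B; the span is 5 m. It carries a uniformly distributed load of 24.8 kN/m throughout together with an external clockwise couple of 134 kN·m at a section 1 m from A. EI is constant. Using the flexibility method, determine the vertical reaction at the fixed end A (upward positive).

R_A = 63.03 kN

Take the reaction at B as the redundant and release it; the primary structure is a cantilever fixed at A.
Deflection at B on the released cantilever, summing each load's contribution:
  UDL 24.8: wL⁴/(8EI) = 1938/EI
  clockwise couple 134 at a = 1: M₀a(2L − a)/(2EI) = 603/EI
  δ_0 = 2540/EI
Flexibility coefficient — unit upward force at B: δ_{BB} = L³/(3EI) = 41.67/EI.
The prop prevents deflection at B: R_B = δ_0/δ_{BB} = 2540/41.67 = 60.97 kN.
Vertical equilibrium: R_A = ΣP − R_B = 124 − 60.97 = 63.03 kN.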